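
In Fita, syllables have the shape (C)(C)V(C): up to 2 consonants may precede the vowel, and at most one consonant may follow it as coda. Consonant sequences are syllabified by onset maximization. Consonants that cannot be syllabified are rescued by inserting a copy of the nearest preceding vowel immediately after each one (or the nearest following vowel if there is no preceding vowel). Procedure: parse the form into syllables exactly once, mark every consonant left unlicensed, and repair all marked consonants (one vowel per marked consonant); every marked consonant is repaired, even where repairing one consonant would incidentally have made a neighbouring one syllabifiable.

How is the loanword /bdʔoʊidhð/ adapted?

bodʔoʊidhiði

Under (C)(C)V(C), the unsyllabifiable consonants are /b/, /h/, /ð/ (at most one coda consonant is licensed; onsets may contain at most 2 consonants).
Each unlicensed consonant becomes the onset of a new syllable: /b/ → /bo/, /h/ → /hi/, /ð/ → /ði/.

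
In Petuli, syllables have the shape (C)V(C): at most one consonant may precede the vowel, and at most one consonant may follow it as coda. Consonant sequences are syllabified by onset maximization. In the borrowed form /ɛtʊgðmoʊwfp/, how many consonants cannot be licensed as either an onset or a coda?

Under (C)V(C), the unsyllabifiable consonants are /ð/, /f/, /p/ (at most one coda consonant is licensed; onsets are limited to one consonant).

3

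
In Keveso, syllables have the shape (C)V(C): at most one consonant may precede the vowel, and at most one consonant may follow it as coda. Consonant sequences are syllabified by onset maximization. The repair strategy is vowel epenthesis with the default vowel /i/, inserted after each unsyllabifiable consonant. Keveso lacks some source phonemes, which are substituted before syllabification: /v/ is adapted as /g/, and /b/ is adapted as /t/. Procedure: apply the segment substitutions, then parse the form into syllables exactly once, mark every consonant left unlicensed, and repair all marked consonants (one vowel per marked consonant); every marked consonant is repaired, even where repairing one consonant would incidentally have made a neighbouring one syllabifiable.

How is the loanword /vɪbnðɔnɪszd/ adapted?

gɪtniðɔnɪszidi

Substitution: /v/ → /g/, /b/ → /t/, giving /gɪtnðɔnɪszd/.
The consonants /n/, /z/, /d/ cannot be parsed into a legal (C)V(C) syllable (at most one coda consonant is licensed; onsets are limited to one consonant).
Each unlicensed consonant becomes the onset of a new syllable: /n/ → /ni/, /z/ → /zi/, /d/ → /di/.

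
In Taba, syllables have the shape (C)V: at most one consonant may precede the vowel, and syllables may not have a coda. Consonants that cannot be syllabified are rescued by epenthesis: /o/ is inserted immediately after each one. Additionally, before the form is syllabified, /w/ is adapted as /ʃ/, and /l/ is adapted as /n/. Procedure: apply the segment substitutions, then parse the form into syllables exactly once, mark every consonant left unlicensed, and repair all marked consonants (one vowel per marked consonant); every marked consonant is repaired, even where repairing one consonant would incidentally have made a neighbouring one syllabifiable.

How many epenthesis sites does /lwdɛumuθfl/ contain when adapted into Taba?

5

After substitution the input is /nʃdɛumuθfn/.
The unsyllabifiable consonants are /n/, /ʃ/, /θ/, /f/, /n/; each receives one epenthetic vowel.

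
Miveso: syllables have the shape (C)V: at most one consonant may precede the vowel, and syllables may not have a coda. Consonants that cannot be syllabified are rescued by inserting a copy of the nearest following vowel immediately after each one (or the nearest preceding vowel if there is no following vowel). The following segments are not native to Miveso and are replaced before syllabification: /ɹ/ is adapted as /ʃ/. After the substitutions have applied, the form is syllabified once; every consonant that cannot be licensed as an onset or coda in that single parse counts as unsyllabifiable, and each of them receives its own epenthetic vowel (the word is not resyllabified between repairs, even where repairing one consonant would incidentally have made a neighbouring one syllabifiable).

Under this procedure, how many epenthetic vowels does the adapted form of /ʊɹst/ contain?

3

After substitution the input is /ʊʃst/.
The unsyllabifiable consonants are /ʃ/, /s/, /t/; each receives one epenthetic vowel.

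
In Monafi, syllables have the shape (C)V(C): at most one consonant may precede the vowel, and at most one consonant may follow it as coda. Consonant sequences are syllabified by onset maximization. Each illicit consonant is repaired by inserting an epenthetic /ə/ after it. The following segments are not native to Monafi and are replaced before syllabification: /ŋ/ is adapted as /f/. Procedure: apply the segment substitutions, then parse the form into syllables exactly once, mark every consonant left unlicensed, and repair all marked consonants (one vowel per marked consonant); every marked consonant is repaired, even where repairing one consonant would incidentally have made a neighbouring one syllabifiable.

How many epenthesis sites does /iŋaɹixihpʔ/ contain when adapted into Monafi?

2

After substitution the input is /ifaɹixihpʔ/.
The unsyllabifiable consonants are /p/, /ʔ/; each receives one epenthetic vowel.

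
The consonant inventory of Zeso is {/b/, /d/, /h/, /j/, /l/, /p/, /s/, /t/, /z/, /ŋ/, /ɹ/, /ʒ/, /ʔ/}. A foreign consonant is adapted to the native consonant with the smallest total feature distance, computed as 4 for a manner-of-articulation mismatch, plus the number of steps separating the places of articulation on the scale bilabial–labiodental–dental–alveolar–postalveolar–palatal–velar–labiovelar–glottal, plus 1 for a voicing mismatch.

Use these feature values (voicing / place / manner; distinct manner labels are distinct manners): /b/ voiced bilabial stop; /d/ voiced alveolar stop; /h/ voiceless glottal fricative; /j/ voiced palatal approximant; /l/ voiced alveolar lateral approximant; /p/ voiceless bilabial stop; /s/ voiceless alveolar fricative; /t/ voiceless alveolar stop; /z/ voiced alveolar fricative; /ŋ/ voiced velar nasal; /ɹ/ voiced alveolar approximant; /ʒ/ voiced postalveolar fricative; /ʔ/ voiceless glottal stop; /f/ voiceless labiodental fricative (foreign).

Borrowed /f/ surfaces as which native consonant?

s

/s/ is closest: same manner (fricative), place distance 2 (labiodental→alveolar), same voicing; total 2. Next closest is /z/ at distance 3.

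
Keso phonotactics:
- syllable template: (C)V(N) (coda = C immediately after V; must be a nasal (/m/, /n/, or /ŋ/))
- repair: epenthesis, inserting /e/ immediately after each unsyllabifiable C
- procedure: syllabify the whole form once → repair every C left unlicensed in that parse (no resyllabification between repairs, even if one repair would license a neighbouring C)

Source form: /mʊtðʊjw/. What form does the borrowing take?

mʊteðʊjewe

The consonants /t/, /j/, /w/ cannot be parsed into a legal (C)V(N) syllable (only a nasal (/m/, /n/, or /ŋ/) is licensed in coda position; onsets are limited to one consonant).
Epenthesis after each stranded consonant: /t/ → /te/, /j/ → /je/, /w/ → /we/.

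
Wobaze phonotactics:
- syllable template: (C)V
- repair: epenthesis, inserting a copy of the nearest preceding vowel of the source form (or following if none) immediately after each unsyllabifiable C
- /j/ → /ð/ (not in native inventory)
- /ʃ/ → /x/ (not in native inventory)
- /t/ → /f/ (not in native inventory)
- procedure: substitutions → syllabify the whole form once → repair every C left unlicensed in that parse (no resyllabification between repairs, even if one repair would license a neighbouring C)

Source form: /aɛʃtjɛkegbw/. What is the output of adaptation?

aɛxɛfɛðɛkegebewe

Substitution: /ʃ/ → /x/, /t/ → /f/, /j/ → /ð/, giving /aɛxfðɛkegbw/.
Under (C)V, the unsyllabifiable consonants are /x/, /f/, /g/, /b/, /w/ (no codas are permitted; onsets are limited to one consonant).
Epenthesis after each stranded consonant: /x/ → /xɛ/, /f/ → /fɛ/, /g/ → /ge/, /b/ → /be/, /w/ → /we/.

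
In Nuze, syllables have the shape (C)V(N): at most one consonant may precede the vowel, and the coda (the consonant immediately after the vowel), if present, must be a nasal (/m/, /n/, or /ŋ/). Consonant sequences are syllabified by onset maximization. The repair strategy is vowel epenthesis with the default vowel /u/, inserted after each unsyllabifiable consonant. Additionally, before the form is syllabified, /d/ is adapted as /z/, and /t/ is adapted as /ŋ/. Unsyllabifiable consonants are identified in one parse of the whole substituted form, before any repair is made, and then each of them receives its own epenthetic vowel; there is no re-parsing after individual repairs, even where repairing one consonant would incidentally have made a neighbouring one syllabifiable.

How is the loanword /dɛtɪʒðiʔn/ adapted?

zɛŋɪʒuðiʔunu

Substitution: /d/ → /z/, /t/ → /ŋ/, giving /zɛŋɪʒðiʔn/.
The consonants /ʒ/, /ʔ/, /n/ cannot be parsed into a legal (C)V(N) syllable (only a nasal (/m/, /n/, or /ŋ/) is licensed in coda position; onsets are limited to one consonant).
Epenthesis after each stranded consonant: /ʒ/ → /ʒu/, /ʔ/ → /ʔu/, /n/ → /nu/.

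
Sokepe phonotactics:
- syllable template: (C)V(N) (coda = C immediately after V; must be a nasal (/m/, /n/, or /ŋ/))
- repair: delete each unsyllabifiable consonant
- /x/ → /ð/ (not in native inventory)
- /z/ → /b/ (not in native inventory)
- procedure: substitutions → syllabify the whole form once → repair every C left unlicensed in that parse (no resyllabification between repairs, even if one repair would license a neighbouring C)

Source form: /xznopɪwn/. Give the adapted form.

nopɪ

Substitution: /x/ → /ð/, /z/ → /b/, giving /ðbnopɪwn/.
Under (C)V(N), the unsyllabifiable consonants are /ð/, /b/, /w/, /n/ (only a nasal (/m/, /n/, or /ŋ/) is licensed in coda position; onsets are limited to one consonant).
Deleting the stranded consonants removes /ð/, /b/, /w/, /n/.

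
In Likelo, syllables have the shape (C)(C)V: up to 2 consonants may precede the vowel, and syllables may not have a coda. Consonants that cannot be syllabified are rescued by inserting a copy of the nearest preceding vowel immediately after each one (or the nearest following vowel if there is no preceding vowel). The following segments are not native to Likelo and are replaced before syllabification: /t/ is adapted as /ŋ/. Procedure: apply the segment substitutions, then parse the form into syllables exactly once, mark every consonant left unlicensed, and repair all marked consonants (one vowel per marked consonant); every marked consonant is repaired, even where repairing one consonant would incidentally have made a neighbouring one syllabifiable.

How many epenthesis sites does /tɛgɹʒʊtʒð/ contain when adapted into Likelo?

After substitution the input is /ŋɛgɹʒʊŋʒð/.
The unsyllabifiable consonants are /g/, /ŋ/, /ʒ/, /ð/; each receives one epenthetic vowel.

4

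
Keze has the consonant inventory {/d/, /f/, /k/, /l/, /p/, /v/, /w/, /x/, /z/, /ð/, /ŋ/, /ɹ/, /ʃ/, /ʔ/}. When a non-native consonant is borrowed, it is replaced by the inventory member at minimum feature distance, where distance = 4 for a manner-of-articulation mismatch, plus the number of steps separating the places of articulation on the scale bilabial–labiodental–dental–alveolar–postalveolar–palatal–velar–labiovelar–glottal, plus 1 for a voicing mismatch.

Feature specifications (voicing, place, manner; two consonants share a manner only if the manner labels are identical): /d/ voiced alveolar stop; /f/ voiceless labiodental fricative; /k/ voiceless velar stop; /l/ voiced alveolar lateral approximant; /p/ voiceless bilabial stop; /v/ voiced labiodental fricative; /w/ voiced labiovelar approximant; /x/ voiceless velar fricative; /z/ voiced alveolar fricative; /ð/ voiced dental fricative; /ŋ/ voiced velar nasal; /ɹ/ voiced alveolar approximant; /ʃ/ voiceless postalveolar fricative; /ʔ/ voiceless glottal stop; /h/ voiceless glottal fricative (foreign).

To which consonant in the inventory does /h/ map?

x

/x/ is closest: same manner (fricative), place distance 2 (glottal→velar), same voicing; total 2. Next closest is /ʃ/ at distance 4.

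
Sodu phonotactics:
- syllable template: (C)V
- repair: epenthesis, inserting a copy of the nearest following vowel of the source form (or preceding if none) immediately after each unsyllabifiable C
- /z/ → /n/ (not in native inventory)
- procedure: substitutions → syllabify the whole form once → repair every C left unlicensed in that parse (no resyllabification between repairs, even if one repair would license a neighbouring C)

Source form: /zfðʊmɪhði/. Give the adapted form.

nʊfʊðʊmɪhiði

Substitution: /z/ → /n/, giving /nfðʊmɪhði/.
Syllabifying with onset maximization leaves /n/, /f/, /h/ stranded (no codas are permitted; onsets are limited to one consonant).
Each unlicensed consonant becomes the onset of a new syllable: /n/ → /nʊ/, /f/ → /fʊ/, /h/ → /hi/.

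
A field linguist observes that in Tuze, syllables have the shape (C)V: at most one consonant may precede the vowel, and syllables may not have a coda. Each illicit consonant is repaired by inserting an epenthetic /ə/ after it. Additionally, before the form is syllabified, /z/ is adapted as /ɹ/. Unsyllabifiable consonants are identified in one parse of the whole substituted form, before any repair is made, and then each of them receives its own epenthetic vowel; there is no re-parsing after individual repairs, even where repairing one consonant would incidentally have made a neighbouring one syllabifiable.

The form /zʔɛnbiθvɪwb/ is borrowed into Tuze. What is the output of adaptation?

ɹəʔɛnəbiθəvɪwəbə

Substitution: /z/ → /ɹ/, giving /ɹʔɛnbiθvɪwb/.
Syllabifying with onset maximization leaves /ɹ/, /n/, /θ/, /w/, /b/ stranded (no codas are permitted; onsets are limited to one consonant).
Each unlicensed consonant becomes the onset of a new syllable: /ɹ/ → /ɹə/, /n/ → /nə/, /θ/ → /θə/, /w/ → /wə/, /b/ → /bə/.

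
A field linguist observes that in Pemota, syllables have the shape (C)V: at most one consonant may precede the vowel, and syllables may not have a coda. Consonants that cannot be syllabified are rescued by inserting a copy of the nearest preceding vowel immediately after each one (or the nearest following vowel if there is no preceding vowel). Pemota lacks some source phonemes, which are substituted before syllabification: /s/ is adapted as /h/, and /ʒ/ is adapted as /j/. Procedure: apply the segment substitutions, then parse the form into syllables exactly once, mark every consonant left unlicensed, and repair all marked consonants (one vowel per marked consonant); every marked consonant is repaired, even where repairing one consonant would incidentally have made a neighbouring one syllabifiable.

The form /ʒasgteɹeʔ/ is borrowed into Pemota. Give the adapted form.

Substitution: /ʒ/ → /j/, /s/ → /h/, giving /jahgteɹeʔ/.
The consonants /h/, /g/, /ʔ/ cannot be parsed into a legal (C)V syllable (no codas are permitted; onsets are limited to one consonant).
Each unlicensed consonant becomes the onset of a new syllable: /h/ → /ha/, /g/ → /ga/, /ʔ/ → /ʔe/.

jahagateɹeʔe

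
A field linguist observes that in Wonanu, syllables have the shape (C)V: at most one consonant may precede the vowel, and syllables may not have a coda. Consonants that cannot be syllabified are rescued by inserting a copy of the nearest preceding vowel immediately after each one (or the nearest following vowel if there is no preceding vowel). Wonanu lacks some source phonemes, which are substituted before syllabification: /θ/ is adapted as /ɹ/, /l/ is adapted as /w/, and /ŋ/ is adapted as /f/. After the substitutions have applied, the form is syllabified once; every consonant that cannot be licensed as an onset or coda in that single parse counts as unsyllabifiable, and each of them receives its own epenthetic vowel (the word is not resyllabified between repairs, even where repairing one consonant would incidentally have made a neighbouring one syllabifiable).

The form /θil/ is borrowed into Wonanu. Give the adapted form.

ɹiwi

Substitution: /θ/ → /ɹ/, /l/ → /w/, giving /ɹiw/.
The consonants /w/ cannot be parsed into a legal (C)V syllable (no codas are permitted; onsets are limited to one consonant).
Each unlicensed consonant becomes the onset of a new syllable: /w/ → /wi/.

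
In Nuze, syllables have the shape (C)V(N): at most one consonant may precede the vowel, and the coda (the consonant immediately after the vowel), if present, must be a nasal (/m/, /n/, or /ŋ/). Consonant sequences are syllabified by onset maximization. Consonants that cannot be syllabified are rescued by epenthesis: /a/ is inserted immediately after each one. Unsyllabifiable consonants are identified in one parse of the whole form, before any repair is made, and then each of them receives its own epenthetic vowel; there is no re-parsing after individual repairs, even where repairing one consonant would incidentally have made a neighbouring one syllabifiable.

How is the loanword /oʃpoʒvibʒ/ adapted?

The consonants /ʃ/, /ʒ/, /b/, /ʒ/ cannot be parsed into a legal (C)V(N) syllable (only a nasal (/m/, /n/, or /ŋ/) is licensed in coda position; onsets are limited to one consonant).
Each unlicensed consonant becomes the onset of a new syllable: /ʃ/ → /ʃa/, /ʒ/ → /ʒa/, /b/ → /ba/, /ʒ/ → /ʒa/.

oʃapoʒavibaʒa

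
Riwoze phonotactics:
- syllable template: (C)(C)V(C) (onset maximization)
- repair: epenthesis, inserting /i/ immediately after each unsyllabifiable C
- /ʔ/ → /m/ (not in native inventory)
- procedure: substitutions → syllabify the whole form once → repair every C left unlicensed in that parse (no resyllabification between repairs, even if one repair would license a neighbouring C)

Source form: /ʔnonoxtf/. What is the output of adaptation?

mnonoxtifi

Substitution: /ʔ/ → /m/, giving /mnonoxtf/.
The consonants /t/, /f/ cannot be parsed into a legal (C)(C)V(C) syllable (at most one coda consonant is licensed; onsets may contain at most 2 consonants).
Each unlicensed consonant becomes the onset of a new syllable: /t/ → /ti/, /f/ → /fi/.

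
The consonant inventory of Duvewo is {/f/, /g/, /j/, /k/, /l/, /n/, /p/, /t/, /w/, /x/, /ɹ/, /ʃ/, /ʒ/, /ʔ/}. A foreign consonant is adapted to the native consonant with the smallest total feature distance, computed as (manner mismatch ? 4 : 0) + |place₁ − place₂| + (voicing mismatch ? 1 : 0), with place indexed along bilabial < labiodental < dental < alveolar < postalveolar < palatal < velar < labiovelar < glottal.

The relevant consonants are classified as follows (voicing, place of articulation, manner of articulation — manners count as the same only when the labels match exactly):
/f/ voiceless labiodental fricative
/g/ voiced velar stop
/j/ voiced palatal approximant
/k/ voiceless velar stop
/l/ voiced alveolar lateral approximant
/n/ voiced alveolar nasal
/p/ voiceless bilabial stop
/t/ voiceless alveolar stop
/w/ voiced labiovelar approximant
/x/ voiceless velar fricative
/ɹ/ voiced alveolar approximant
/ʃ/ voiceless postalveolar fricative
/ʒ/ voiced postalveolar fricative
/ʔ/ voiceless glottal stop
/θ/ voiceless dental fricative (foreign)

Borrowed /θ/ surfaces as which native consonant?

/f/ is closest: same manner (fricative), place distance 1 (dental→labiodental), same voicing; total 1. Next closest is /ʃ/ at distance 2.

f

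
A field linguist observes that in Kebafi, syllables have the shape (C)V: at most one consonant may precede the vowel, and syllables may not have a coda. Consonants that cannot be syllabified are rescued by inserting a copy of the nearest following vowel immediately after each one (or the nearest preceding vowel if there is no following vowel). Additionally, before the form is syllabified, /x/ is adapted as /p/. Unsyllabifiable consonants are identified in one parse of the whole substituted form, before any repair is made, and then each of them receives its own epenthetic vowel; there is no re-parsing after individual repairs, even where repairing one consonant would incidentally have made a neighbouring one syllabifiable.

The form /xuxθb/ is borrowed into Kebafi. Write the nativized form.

Substitution: /x/ → /p/, giving /pupθb/.
Under (C)V, the unsyllabifiable consonants are /p/, /θ/, /b/ (no codas are permitted; onsets are limited to one consonant).
Each unlicensed consonant becomes the onset of a new syllable: /p/ → /pu/, /θ/ → /θu/, /b/ → /bu/.

pupuθubu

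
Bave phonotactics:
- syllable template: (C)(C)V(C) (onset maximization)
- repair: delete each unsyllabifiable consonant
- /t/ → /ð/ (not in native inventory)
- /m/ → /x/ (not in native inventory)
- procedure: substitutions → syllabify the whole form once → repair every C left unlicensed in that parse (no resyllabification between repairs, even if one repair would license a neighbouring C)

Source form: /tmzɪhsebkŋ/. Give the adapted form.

Substitution: /t/ → /ð/, /m/ → /x/, giving /ðxzɪhsebkŋ/.
The consonants /ð/, /k/, /ŋ/ cannot be parsed into a legal (C)(C)V(C) syllable (at most one coda consonant is licensed; onsets may contain at most 2 consonants).
Deletion applies to /ð/, /k/, /ŋ/.

xzɪhseb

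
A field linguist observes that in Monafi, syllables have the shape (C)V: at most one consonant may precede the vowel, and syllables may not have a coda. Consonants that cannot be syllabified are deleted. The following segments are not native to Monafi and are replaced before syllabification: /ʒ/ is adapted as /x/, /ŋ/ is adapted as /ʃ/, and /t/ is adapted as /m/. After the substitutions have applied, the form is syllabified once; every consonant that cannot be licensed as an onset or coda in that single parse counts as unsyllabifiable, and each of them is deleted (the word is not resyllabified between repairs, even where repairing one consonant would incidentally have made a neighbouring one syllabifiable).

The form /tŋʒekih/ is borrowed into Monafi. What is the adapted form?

xeki

Substitution: /t/ → /m/, /ŋ/ → /ʃ/, /ʒ/ → /x/, giving /mʃxekih/.
The consonants /m/, /ʃ/, /h/ cannot be parsed into a legal (C)V syllable (no codas are permitted; onsets are limited to one consonant).
Deleting the stranded consonants removes /m/, /ʃ/, /h/.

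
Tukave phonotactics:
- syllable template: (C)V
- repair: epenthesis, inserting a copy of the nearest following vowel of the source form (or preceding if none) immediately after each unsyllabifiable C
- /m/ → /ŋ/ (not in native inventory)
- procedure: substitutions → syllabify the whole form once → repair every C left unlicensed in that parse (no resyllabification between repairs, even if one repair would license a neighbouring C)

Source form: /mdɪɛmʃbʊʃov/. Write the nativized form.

ŋɪdɪɛŋʊʃʊbʊʃovo

Substitution: /m/ → /ŋ/, giving /ŋdɪɛŋʃbʊʃov/.
Under (C)V, the unsyllabifiable consonants are /ŋ/, /ŋ/, /ʃ/, /v/ (no codas are permitted; onsets are limited to one consonant).
Inserting the epenthetic vowel yields /ŋ/ → /ŋɪ/, /ŋ/ → /ŋʊ/, /ʃ/ → /ʃʊ/, /v/ → /vo/.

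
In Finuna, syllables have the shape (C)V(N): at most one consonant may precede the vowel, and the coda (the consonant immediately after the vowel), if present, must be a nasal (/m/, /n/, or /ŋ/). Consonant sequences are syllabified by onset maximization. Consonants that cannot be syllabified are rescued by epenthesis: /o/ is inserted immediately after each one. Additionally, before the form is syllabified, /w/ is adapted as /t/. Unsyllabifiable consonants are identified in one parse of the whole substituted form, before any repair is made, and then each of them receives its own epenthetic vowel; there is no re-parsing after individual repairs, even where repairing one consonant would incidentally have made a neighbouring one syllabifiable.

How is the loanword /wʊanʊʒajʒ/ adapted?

Substitution: /w/ → /t/, giving /tʊanʊʒajʒ/.
Under (C)V(N), the unsyllabifiable consonants are /j/, /ʒ/ (only a nasal (/m/, /n/, or /ŋ/) is licensed in coda position; onsets are limited to one consonant).
Epenthesis after each stranded consonant: /j/ → /jo/, /ʒ/ → /ʒo/.

tʊanʊʒajoʒo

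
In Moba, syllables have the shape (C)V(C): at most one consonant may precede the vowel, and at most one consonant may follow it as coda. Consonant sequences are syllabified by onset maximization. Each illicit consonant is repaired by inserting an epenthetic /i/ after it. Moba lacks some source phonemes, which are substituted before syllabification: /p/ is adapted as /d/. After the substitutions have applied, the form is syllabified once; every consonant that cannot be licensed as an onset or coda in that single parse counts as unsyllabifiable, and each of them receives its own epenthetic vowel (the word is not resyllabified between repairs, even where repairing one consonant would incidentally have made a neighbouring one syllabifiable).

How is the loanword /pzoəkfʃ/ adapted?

Substitution: /p/ → /d/, giving /dzoəkfʃ/.
The consonants /d/, /f/, /ʃ/ cannot be parsed into a legal (C)V(C) syllable (at most one coda consonant is licensed; onsets are limited to one consonant).
Inserting the epenthetic vowel yields /d/ → /di/, /f/ → /fi/, /ʃ/ → /ʃi/.

dizoəkfiʃi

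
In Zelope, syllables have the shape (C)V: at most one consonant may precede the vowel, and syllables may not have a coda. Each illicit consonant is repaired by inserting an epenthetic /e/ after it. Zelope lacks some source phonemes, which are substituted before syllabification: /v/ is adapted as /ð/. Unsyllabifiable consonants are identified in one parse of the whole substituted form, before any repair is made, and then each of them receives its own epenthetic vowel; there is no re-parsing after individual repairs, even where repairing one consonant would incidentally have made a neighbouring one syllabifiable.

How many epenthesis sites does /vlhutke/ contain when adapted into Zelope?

3

After substitution the input is /ðlhutke/.
The unsyllabifiable consonants are /ð/, /l/, /t/; each receives one epenthetic vowel.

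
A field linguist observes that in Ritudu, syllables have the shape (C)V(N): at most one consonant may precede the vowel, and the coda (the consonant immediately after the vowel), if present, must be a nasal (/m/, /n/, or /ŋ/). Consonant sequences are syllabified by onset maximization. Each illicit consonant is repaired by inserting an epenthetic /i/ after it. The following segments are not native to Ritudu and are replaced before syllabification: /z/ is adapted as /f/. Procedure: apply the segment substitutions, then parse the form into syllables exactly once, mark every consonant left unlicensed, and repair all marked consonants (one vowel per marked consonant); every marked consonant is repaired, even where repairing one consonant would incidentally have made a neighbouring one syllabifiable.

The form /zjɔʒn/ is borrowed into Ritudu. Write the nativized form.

Substitution: /z/ → /f/, giving /fjɔʒn/.
The consonants /f/, /ʒ/, /n/ cannot be parsed into a legal (C)V(N) syllable (only a nasal (/m/, /n/, or /ŋ/) is licensed in coda position; onsets are limited to one consonant).
Epenthesis after each stranded consonant: /f/ → /fi/, /ʒ/ → /ʒi/, /n/ → /ni/.

fijɔʒini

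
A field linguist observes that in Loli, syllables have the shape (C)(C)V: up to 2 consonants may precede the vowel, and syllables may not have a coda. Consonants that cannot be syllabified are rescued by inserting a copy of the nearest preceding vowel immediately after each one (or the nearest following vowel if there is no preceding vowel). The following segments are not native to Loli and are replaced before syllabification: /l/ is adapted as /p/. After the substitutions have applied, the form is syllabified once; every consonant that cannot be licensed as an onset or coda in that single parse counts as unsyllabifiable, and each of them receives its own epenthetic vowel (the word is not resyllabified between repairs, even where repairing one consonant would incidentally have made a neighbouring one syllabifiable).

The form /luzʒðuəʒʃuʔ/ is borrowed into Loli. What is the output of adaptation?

puzuʒðuəʒʃuʔu

Substitution: /l/ → /p/, giving /puzʒðuəʒʃuʔ/.
Under (C)(C)V, the unsyllabifiable consonants are /z/, /ʔ/ (no codas are permitted; onsets may contain at most 2 consonants).
Epenthesis after each stranded consonant: /z/ → /zu/, /ʔ/ → /ʔu/.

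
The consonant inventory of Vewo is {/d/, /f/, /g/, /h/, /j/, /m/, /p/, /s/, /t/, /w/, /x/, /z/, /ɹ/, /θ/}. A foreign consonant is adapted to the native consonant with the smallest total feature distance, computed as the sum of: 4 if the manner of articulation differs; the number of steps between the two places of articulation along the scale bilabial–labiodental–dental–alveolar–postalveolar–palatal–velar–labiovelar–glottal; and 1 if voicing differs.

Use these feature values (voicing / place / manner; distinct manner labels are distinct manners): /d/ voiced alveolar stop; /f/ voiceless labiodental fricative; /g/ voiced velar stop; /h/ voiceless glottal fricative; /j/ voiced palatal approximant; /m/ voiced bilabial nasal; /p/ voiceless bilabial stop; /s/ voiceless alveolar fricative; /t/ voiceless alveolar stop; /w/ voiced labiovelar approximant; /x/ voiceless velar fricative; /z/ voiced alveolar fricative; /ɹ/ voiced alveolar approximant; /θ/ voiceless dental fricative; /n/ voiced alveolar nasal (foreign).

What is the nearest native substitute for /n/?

/m/ is closest: same manner (nasal), place distance 3 (alveolar→bilabial), same voicing; total 3. Next closest is /d/ at distance 4.

m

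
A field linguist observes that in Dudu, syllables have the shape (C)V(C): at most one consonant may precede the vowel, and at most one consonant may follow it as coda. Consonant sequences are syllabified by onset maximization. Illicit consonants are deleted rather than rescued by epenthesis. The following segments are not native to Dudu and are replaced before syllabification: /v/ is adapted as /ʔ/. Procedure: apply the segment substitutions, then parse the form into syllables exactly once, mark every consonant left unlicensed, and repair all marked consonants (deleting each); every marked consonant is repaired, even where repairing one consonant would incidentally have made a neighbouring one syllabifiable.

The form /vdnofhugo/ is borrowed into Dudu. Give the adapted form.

Substitution: /v/ → /ʔ/, giving /ʔdnofhugo/.
The consonants /ʔ/, /d/ cannot be parsed into a legal (C)V(C) syllable (at most one coda consonant is licensed; onsets are limited to one consonant).
Deleting the stranded consonants removes /ʔ/, /d/.

nofhugo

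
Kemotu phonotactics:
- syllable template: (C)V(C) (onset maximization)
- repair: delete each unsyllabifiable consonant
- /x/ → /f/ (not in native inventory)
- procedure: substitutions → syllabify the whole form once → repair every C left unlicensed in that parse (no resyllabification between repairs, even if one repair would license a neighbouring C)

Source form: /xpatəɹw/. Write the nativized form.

Substitution: /x/ → /f/, giving /fpatəɹw/.
Under (C)V(C), the unsyllabifiable consonants are /f/, /w/ (at most one coda consonant is licensed; onsets are limited to one consonant).
Each unlicensed consonant is deleted: /f/, /w/.

patəɹ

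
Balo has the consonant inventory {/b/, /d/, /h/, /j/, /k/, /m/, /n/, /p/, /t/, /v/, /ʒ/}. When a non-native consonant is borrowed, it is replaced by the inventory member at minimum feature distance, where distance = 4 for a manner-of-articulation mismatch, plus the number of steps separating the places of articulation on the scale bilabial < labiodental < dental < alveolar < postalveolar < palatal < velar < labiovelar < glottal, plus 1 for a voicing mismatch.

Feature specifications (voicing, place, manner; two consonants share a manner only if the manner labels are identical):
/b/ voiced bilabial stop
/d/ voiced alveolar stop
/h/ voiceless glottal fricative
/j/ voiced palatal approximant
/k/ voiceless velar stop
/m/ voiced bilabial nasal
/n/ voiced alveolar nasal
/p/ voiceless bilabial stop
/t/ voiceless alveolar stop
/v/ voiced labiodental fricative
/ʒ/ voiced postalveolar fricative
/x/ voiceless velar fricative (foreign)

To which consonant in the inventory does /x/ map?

/h/ is closest: same manner (fricative), place distance 2 (velar→glottal), same voicing; total 2. Next closest is /ʒ/ at distance 3.

h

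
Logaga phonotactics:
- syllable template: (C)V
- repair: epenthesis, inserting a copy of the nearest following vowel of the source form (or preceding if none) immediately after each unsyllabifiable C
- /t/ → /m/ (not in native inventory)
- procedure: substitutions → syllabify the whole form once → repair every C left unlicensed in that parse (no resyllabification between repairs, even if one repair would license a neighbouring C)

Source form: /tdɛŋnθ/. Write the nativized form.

mɛdɛŋɛnɛθɛ

Substitution: /t/ → /m/, giving /mdɛŋnθ/.
The consonants /m/, /ŋ/, /n/, /θ/ cannot be parsed into a legal (C)V syllable (no codas are permitted; onsets are limited to one consonant).
Inserting the epenthetic vowel yields /m/ → /mɛ/, /ŋ/ → /ŋɛ/, /n/ → /nɛ/, /θ/ → /θɛ/.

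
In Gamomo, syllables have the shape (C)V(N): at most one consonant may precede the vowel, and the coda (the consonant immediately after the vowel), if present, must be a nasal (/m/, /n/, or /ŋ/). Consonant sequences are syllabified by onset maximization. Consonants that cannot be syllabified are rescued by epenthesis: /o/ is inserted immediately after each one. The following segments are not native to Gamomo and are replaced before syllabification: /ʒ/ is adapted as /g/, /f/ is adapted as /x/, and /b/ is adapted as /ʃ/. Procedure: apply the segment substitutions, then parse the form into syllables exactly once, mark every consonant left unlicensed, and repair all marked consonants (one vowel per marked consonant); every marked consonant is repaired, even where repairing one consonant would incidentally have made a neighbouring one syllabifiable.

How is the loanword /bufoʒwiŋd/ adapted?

ʃuxogowiŋdo

Substitution: /b/ → /ʃ/, /f/ → /x/, /ʒ/ → /g/, giving /ʃuxogwiŋd/.
The consonants /g/, /d/ cannot be parsed into a legal (C)V(N) syllable (only a nasal (/m/, /n/, or /ŋ/) is licensed in coda position; onsets are limited to one consonant).
Inserting the epenthetic vowel yields /g/ → /go/, /d/ → /do/.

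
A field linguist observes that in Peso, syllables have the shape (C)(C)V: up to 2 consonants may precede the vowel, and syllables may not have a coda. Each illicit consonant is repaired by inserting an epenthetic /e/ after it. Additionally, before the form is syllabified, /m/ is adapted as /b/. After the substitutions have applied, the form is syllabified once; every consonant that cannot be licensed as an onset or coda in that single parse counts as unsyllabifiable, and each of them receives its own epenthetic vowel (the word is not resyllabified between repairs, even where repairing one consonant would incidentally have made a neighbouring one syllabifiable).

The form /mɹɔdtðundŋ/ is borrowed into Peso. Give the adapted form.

Substitution: /m/ → /b/, giving /bɹɔdtðundŋ/.
Under (C)(C)V, the unsyllabifiable consonants are /d/, /n/, /d/, /ŋ/ (no codas are permitted; onsets may contain at most 2 consonants).
Inserting the epenthetic vowel yields /d/ → /de/, /n/ → /ne/, /d/ → /de/, /ŋ/ → /ŋe/.

bɹɔdetðunedeŋe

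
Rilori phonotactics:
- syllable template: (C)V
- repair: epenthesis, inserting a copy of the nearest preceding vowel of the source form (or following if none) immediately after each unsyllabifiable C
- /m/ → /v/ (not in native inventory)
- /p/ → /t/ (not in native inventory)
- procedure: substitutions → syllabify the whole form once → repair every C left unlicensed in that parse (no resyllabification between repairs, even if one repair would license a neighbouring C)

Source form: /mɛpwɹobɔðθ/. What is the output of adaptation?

vɛtɛwɛɹobɔðɔθɔ

Substitution: /m/ → /v/, /p/ → /t/, giving /vɛtwɹobɔðθ/.
The consonants /t/, /w/, /ð/, /θ/ cannot be parsed into a legal (C)V syllable (no codas are permitted; onsets are limited to one consonant).
Inserting the epenthetic vowel yields /t/ → /tɛ/, /w/ → /wɛ/, /ð/ → /ðɔ/, /θ/ → /θɔ/.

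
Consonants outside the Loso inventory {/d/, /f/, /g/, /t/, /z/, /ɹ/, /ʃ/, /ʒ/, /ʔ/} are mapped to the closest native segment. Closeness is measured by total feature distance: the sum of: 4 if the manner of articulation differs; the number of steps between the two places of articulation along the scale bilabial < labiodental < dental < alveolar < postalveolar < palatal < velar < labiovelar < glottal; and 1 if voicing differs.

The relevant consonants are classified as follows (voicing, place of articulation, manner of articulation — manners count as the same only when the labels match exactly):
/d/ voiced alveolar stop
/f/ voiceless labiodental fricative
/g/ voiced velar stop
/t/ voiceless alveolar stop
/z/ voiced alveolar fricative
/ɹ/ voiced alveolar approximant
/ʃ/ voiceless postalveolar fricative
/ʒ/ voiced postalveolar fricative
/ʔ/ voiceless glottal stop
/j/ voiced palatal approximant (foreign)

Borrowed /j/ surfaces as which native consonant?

/ɹ/ is closest: same manner (approximant), place distance 2 (palatal→alveolar), same voicing; total 2. Next closest is /g/ at distance 5.

ɹ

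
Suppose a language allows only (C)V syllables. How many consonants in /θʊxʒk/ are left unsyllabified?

Under (C)V, the unsyllabifiable consonants are /x/, /ʒ/, /k/ (no codas are permitted; onsets are limited to one consonant).

3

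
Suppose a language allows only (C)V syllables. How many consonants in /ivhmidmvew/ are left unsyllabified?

The consonants /v/, /h/, /d/, /m/, /w/ cannot be parsed into a legal (C)V syllable (no codas are permitted; onsets are limited to one consonant).

5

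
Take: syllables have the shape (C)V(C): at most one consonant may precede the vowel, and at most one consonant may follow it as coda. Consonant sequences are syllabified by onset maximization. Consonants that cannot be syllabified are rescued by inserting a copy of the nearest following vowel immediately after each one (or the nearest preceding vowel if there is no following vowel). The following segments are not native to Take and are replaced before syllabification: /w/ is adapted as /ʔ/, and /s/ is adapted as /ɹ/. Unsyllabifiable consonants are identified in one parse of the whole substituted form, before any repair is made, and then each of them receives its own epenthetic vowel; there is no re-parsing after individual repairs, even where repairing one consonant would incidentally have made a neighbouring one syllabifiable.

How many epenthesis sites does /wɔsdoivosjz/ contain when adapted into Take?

After substitution the input is /ʔɔɹdoivoɹjz/.
The unsyllabifiable consonants are /j/, /z/; each receives one epenthetic vowel.

2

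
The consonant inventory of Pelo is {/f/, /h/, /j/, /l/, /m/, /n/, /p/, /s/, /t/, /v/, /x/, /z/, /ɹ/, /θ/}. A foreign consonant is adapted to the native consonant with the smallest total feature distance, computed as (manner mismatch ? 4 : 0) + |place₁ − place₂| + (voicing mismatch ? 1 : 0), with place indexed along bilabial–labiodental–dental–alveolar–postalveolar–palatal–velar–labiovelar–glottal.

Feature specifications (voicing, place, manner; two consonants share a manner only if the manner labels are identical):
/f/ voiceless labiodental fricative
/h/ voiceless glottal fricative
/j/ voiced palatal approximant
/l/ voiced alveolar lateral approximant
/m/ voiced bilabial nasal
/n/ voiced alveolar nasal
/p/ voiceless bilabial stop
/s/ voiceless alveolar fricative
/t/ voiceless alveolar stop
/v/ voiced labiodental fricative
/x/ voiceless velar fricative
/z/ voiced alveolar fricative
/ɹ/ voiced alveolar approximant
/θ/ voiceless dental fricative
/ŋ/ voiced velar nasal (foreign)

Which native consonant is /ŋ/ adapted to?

/n/ is closest: same manner (nasal), place distance 3 (velar→alveolar), same voicing; total 3. Next closest is /j/ at distance 5.

n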